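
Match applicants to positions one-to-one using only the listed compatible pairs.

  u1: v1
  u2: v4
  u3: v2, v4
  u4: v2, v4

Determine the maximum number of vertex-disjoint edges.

Unit-capacity flow: source→left, listed edges, right→sink; max matching = max flow.
Augmenting path u1→v1 (+1); matched 1.
Augmenting path u2→v4 (+1); matched 2.
Augmenting path u3→v2 (+1); matched 3.
No augmenting path remains; maximum matching = 3.
König certificate: {u1, v2, v4} is a vertex cover of size 3 (every listed pair touches it), so no matching can be larger.

3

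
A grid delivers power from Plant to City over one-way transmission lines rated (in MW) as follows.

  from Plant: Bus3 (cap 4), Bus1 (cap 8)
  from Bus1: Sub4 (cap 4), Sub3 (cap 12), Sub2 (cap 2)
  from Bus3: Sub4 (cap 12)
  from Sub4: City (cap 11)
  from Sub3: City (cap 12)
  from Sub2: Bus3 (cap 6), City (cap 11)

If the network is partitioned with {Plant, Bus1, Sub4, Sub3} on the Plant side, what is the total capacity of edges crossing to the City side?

Edges leaving {Plant, Bus1, Sub4, Sub3}: Plant→Bus3 (4), Bus1→Sub2 (2), Sub4→City (11), Sub3→City (12).
Cut capacity = 4 + 2 + 11 + 12 = 29.

29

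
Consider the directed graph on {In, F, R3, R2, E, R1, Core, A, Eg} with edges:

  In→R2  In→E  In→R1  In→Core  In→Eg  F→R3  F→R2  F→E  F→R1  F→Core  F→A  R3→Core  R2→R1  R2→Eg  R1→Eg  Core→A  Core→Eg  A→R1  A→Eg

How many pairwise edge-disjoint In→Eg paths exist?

Assign every edge capacity 1; by Menger, the answer equals the max flow.
Path In→Eg (+1); total 1.
Path In→R2→Eg (+1); total 2.
Path In→R1→Eg (+1); total 3.
Path In→Core→Eg (+1); total 4.
No residual In→Eg path; max flow = 4.
Certifying cut of size 4: {In→Core, In→Eg, In→R1, In→R2}.

4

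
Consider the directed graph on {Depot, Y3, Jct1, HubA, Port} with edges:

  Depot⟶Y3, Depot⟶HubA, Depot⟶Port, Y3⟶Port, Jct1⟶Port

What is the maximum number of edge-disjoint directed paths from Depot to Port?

2

Assign every edge capacity 1; by Menger, the answer equals the max flow.
Path Depot→Port (+1); total 1.
Path Depot→Y3→Port (+1); total 2.
No residual Depot→Port path; max flow = 2.
Certifying cut of size 2: {Depot→Port, Depot→Y3}.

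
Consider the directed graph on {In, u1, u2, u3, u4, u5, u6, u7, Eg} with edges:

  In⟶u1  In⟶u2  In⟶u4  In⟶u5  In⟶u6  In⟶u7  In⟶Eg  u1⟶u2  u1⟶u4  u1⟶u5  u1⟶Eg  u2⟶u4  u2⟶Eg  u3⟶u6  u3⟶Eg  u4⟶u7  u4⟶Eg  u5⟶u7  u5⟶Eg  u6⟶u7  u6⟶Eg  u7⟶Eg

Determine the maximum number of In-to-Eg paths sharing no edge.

Assign every edge capacity 1; by Menger, the answer equals the max flow.
Path In→Eg (+1); total 1.
Path In→u1→Eg (+1); total 2.
Path In→u2→Eg (+1); total 3.
Path In→u4→Eg (+1); total 4.
Path In→u5→Eg (+1); total 5.
Path In→u6→Eg (+1); total 6.
Path In→u7→Eg (+1); total 7.
No residual In→Eg path; max flow = 7.
Certifying cut of size 7: {In→Eg, In→u1, In→u2, In→u4, In→u5, In→u6, In→u7}.

7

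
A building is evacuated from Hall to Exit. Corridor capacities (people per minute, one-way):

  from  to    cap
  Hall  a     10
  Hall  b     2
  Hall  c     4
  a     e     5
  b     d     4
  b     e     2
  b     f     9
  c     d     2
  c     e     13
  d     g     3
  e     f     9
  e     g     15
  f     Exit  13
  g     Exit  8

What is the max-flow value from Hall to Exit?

11

Augment Hall→b→f→Exit: bottleneck 2, flow now 2.
Augment Hall→a→e→f→Exit: bottleneck 5, flow now 7.
Augment Hall→c→d→g→Exit: bottleneck 2, flow now 9.
Augment Hall→c→e→f→Exit: bottleneck 2, flow now 11.
No augmenting path remains; maximum flow = 11.
In the residual graph, reachable from Hall: {Hall, a}.
Min-cut edges: Hall→b (2), Hall→c (4), a→e (5); capacity 2 + 4 + 5 = 11.
This cut is saturated, so no flow can exceed 11.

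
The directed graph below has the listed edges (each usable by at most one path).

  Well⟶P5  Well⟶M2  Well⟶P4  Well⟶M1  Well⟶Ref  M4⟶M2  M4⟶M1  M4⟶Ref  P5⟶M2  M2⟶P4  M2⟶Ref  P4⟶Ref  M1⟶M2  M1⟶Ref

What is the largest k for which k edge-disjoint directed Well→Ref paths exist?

Assign every edge capacity 1; by Menger, the answer equals the max flow.
Path Well→Ref (+1); total 1.
Path Well→M2→Ref (+1); total 2.
Path Well→P4→Ref (+1); total 3.
Path Well→M1→Ref (+1); total 4.
No residual Well→Ref path; max flow = 4.
Certifying cut of size 4: {M2→Ref, P4→Ref, Well→M1, Well→Ref}.

4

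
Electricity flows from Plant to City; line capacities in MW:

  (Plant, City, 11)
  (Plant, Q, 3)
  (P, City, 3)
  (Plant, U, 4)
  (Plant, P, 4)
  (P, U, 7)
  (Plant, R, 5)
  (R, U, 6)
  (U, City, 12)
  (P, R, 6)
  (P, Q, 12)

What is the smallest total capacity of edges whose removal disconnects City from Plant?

Augment Plant→City: bottleneck 11, flow now 11.
Augment Plant→P→City: bottleneck 3, flow now 14.
Augment Plant→U→City: bottleneck 4, flow now 18.
Augment Plant→P→U→City: bottleneck 1, flow now 19.
Augment Plant→R→U→City: bottleneck 5, flow now 24.
No augmenting path remains; maximum flow = 24.
By max-flow min-cut, the minimum cut capacity equals the max flow.
In the residual graph, reachable from Plant: {Plant, Q}.
Min-cut edges: Plant→P (4), Plant→R (5), Plant→U (4), Plant→City (11); capacity 4 + 5 + 4 + 11 = 24.

24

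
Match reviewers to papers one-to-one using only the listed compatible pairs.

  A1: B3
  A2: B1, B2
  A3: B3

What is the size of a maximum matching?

2

Unit-capacity flow: source→left, listed edges, right→sink; max matching = max flow.
Augmenting path A1→B3 (+1); matched 1.
Augmenting path A2→B1 (+1); matched 2.
No augmenting path remains; maximum matching = 2.
König certificate: {A2, B3} is a vertex cover of size 2 (every listed pair touches it), so no matching can be larger.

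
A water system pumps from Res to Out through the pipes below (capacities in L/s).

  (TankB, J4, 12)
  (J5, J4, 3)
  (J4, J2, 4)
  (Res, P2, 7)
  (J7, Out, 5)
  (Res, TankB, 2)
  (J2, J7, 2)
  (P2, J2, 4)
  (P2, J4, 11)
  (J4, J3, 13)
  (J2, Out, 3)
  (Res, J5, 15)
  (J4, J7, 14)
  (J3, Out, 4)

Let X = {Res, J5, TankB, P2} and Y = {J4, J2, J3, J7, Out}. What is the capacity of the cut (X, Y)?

30

Edges leaving {Res, J5, TankB, P2}: J5→J4 (3), TankB→J4 (12), P2→J4 (11), P2→J2 (4).
Cut capacity = 3 + 12 + 11 + 4 = 30.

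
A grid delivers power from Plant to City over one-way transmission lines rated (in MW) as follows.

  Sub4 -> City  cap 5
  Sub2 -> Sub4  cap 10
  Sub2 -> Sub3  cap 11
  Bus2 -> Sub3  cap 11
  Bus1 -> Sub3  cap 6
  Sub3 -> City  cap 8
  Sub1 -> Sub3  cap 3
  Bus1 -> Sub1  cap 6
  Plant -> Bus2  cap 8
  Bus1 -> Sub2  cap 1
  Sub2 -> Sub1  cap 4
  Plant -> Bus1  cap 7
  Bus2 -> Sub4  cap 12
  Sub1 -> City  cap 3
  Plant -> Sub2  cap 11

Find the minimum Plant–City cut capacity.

16

Augment Plant→Bus1→Sub1→City: bottleneck 3, flow now 3.
Augment Plant→Bus1→Sub3→City: bottleneck 4, flow now 7.
Augment Plant→Bus2→Sub3→City: bottleneck 4, flow now 11.
Augment Plant→Bus2→Sub4→City: bottleneck 4, flow now 15.
Augment Plant→Sub2→Sub4→City: bottleneck 1, flow now 16.
No augmenting path remains; maximum flow = 16.
By max-flow min-cut, the minimum cut capacity equals the max flow.
In the residual graph, reachable from Plant: {Plant, Bus1, Bus2, Sub2, Sub1, Sub3, Sub4}.
Min-cut edges: Sub1→City (3), Sub3→City (8), Sub4→City (5); capacity 3 + 8 + 5 = 16.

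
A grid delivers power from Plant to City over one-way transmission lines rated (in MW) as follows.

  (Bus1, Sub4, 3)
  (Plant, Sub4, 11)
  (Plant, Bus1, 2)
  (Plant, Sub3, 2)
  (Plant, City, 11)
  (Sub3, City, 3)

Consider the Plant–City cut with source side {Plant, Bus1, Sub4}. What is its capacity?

13

Edges leaving {Plant, Bus1, Sub4}: Plant→Sub3 (2), Plant→City (11).
Cut capacity = 2 + 11 = 13.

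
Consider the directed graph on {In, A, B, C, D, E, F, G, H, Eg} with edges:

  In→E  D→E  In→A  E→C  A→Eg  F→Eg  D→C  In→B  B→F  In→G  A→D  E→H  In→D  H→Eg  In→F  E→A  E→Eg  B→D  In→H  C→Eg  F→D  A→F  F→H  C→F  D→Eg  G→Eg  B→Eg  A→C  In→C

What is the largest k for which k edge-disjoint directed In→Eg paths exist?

Assign every edge capacity 1; by Menger, the answer equals the max flow.
Path In→A→Eg (+1); total 1.
Path In→B→Eg (+1); total 2.
Path In→C→Eg (+1); total 3.
Path In→D→Eg (+1); total 4.
Path In→E→Eg (+1); total 5.
Path In→F→Eg (+1); total 6.
Path In→G→Eg (+1); total 7.
Path In→H→Eg (+1); total 8.
No residual In→Eg path; max flow = 8.
Certifying cut of size 8: {In→A, In→B, In→C, In→D, In→E, In→F, In→G, In→H}.

8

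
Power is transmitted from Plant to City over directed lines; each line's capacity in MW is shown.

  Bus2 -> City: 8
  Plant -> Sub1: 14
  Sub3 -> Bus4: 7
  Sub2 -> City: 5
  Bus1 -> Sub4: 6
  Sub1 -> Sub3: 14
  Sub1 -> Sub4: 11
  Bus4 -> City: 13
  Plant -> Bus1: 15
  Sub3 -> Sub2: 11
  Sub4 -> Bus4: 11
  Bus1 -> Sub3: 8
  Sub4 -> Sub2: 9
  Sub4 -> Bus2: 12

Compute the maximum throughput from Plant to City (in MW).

Augment Plant→Sub1→Sub3→Bus4→City: bottleneck 7, flow now 7.
Augment Plant→Sub1→Sub3→Sub2→City: bottleneck 5, flow now 12.
Augment Plant→Sub1→Sub4→Bus2→City: bottleneck 2, flow now 14.
Augment Plant→Bus1→Sub4→Bus2→City: bottleneck 6, flow now 20.
Augment Plant→Bus1→Sub3→Sub1→Sub4→Bus4→City: bottleneck 6, flow now 26. (uses reverse residual edge)
No augmenting path remains; maximum flow = 26.
In the residual graph, reachable from Plant: {Plant, Sub1, Bus1, Sub3, Sub4, Bus2, Bus4, Sub2}.
Min-cut edges: Bus2→City (8), Bus4→City (13), Sub2→City (5); capacity 8 + 13 + 5 = 26.
This cut is saturated, so no flow can exceed 26.

26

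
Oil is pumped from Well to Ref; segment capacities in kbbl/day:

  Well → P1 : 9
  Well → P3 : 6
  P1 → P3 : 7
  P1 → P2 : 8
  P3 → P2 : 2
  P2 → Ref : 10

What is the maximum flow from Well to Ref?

10

Augment Well→P1→P2→Ref: bottleneck 8, flow now 8.
Augment Well→P3→P2→Ref: bottleneck 2, flow now 10.
No augmenting path remains; maximum flow = 10.
In the residual graph, reachable from Well: {Well, P1, P3}.
Min-cut edges: P1→P2 (8), P3→P2 (2); capacity 8 + 2 = 10.
This cut is saturated, so no flow can exceed 10.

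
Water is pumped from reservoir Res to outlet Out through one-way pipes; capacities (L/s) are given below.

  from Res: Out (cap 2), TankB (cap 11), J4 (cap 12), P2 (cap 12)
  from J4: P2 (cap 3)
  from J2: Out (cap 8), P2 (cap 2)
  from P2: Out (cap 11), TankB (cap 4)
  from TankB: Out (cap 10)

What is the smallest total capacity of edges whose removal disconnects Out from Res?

Augment Res→Out: bottleneck 2, flow now 2.
Augment Res→P2→Out: bottleneck 11, flow now 13.
Augment Res→TankB→Out: bottleneck 10, flow now 23.
No augmenting path remains; maximum flow = 23.
By max-flow min-cut, the minimum cut capacity equals the max flow.
In the residual graph, reachable from Res: {Res, J4, P2, TankB}.
Min-cut edges: Res→Out (2), P2→Out (11), TankB→Out (10); capacity 2 + 11 + 10 = 23.

23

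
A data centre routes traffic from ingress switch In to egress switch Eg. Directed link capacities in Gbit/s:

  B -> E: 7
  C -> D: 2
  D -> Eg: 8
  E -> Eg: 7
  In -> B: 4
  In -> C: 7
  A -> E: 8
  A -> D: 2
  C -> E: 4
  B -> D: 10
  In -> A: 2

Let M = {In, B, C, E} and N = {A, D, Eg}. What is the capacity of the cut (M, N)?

21

Edges leaving {In, B, C, E}: In→A (2), B→D (10), C→D (2), E→Eg (7).
Cut capacity = 2 + 10 + 2 + 7 = 21.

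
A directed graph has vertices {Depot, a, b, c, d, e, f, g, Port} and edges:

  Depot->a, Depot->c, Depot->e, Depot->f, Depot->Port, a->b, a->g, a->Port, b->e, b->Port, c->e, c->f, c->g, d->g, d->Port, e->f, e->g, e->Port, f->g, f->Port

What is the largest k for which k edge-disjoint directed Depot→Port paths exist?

Assign every edge capacity 1; by Menger, the answer equals the max flow.
Path Depot→Port (+1); total 1.
Path Depot→a→Port (+1); total 2.
Path Depot→e→Port (+1); total 3.
Path Depot→f→Port (+1); total 4.
No residual Depot→Port path; max flow = 4.
Certifying cut of size 4: {Depot→Port, Depot→a, e→Port, f→Port}.

4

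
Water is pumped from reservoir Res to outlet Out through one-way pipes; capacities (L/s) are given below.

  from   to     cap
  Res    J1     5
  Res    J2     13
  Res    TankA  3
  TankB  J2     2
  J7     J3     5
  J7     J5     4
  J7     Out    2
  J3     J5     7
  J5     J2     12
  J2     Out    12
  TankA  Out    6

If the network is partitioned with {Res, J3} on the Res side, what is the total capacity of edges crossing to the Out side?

28

Edges leaving {Res, J3}: Res→J1 (5), Res→J2 (13), Res→TankA (3), J3→J5 (7).
Cut capacity = 5 + 13 + 3 + 7 = 28.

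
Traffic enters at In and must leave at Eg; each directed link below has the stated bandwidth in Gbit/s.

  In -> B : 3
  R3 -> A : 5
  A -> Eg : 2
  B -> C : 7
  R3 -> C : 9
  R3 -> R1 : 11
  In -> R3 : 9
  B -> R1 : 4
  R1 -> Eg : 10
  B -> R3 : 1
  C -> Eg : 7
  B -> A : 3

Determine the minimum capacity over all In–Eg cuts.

12

Augment In→B→R1→Eg: bottleneck 3, flow now 3.
Augment In→R3→R1→Eg: bottleneck 7, flow now 10.
Augment In→R3→C→Eg: bottleneck 2, flow now 12.
No augmenting path remains; maximum flow = 12.
By max-flow min-cut, the minimum cut capacity equals the max flow.
In the residual graph, reachable from In: {In}.
Min-cut edges: In→B (3), In→R3 (9); capacity 3 + 9 = 12.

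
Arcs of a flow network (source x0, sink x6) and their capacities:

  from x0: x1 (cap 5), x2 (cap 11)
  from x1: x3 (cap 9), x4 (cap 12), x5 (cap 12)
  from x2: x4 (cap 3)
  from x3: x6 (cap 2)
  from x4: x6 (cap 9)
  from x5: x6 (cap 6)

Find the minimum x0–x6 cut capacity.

8

Augment x0→x1→x3→x6: bottleneck 2, flow now 2.
Augment x0→x1→x4→x6: bottleneck 3, flow now 5.
Augment x0→x2→x4→x6: bottleneck 3, flow now 8.
No augmenting path remains; maximum flow = 8.
By max-flow min-cut, the minimum cut capacity equals the max flow.
In the residual graph, reachable from x0: {x0, x2}.
Min-cut edges: x0→x1 (5), x2→x4 (3); capacity 5 + 3 = 8.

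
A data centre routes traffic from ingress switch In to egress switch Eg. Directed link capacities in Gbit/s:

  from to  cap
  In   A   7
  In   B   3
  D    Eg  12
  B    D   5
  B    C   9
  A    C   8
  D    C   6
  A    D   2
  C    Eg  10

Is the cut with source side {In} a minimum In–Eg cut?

Given cut capacity: 7 + 3 = 10.
Augment In→A→C→Eg: bottleneck 7, flow now 7.
Augment In→B→C→Eg: bottleneck 3, flow now 10.
No augmenting path remains; maximum flow = 10.
Cut capacity 10 equals the max flow, so it is a minimum cut.

Yes — it is a minimum cut (capacity 10).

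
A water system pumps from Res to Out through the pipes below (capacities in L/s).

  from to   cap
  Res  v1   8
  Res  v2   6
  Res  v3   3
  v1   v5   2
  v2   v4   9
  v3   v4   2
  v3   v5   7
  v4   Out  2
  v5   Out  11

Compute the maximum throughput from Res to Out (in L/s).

7

Augment Res→v1→v5→Out: bottleneck 2, flow now 2.
Augment Res→v2→v4→Out: bottleneck 2, flow now 4.
Augment Res→v3→v5→Out: bottleneck 3, flow now 7.
No augmenting path remains; maximum flow = 7.
In the residual graph, reachable from Res: {Res, v1, v2, v4}.
Min-cut edges: Res→v3 (3), v1→v5 (2), v4→Out (2); capacity 3 + 2 + 2 = 7.
This cut is saturated, so no flow can exceed 7.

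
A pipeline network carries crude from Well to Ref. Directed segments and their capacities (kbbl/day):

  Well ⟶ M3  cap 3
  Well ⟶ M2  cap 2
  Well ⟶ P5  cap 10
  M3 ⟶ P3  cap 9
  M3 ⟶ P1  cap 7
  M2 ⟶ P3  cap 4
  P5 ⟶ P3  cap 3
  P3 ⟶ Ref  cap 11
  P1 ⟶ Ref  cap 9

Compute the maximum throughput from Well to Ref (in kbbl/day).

Augment Well→M3→P3→Ref: bottleneck 3, flow now 3.
Augment Well→M2→P3→Ref: bottleneck 2, flow now 5.
Augment Well→P5→P3→Ref: bottleneck 3, flow now 8.
No augmenting path remains; maximum flow = 8.
In the residual graph, reachable from Well: {Well, P5}.
Min-cut edges: Well→M3 (3), Well→M2 (2), P5→P3 (3); capacity 3 + 2 + 3 = 8.
This cut is saturated, so no flow can exceed 8.

8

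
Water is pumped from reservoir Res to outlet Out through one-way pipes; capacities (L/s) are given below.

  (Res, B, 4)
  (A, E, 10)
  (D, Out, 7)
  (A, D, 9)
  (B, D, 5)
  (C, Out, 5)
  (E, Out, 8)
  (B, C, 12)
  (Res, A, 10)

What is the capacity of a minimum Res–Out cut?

14

Augment Res→A→D→Out: bottleneck 7, flow now 7.
Augment Res→A→E→Out: bottleneck 3, flow now 10.
Augment Res→B→C→Out: bottleneck 4, flow now 14.
No augmenting path remains; maximum flow = 14.
By max-flow min-cut, the minimum cut capacity equals the max flow.
In the residual graph, reachable from Res: {Res}.
Min-cut edges: Res→A (10), Res→B (4); capacity 10 + 4 = 14.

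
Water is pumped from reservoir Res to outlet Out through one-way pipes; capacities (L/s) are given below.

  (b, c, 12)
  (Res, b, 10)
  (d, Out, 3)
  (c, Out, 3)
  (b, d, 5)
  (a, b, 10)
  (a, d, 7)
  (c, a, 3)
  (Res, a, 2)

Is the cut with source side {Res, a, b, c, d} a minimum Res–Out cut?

Yes — it is a minimum cut (capacity 6).

Given cut capacity: 3 + 3 = 6.
Augment Res→a→d→Out: bottleneck 2, flow now 2.
Augment Res→b→c→Out: bottleneck 3, flow now 5.
Augment Res→b→d→Out: bottleneck 1, flow now 6.
No augmenting path remains; maximum flow = 6.
Cut capacity 6 equals the max flow, so it is a minimum cut.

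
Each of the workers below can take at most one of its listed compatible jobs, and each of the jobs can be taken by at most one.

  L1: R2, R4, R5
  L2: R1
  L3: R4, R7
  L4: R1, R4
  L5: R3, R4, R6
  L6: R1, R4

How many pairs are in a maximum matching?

5

Unit-capacity flow: source→left, listed edges, right→sink; max matching = max flow.
Augmenting path L1→R2 (+1); matched 1.
Augmenting path L2→R1 (+1); matched 2.
Augmenting path L3→R4 (+1); matched 3.
Augmenting path L5→R3 (+1); matched 4.
Augmenting path L4→R4→L3→R7 (+1); matched 5.
No augmenting path remains; maximum matching = 5.
König certificate: {L1, L3, L5, R1, R4} is a vertex cover of size 5 (every listed pair touches it), so no matching can be larger.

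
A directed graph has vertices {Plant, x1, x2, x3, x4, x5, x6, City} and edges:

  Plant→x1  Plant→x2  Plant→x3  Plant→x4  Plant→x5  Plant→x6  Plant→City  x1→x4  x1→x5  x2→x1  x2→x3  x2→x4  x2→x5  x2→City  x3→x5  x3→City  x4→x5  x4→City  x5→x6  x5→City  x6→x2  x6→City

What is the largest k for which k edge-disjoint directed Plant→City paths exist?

Assign every edge capacity 1; by Menger, the answer equals the max flow.
Path Plant→City (+1); total 1.
Path Plant→x2→City (+1); total 2.
Path Plant→x3→City (+1); total 3.
Path Plant→x4→City (+1); total 4.
Path Plant→x5→City (+1); total 5.
Path Plant→x6→City (+1); total 6.
No residual Plant→City path; max flow = 6.
Certifying cut of size 6: {Plant→City, x2→City, x3→City, x4→City, x5→City, x6→City}.

6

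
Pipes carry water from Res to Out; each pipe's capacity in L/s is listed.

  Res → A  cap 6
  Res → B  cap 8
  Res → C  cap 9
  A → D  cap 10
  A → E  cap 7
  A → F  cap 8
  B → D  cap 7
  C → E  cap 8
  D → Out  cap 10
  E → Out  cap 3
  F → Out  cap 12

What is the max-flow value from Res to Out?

16

Augment Res→A→D→Out: bottleneck 6, flow now 6.
Augment Res→B→D→Out: bottleneck 4, flow now 10.
Augment Res→C→E→Out: bottleneck 3, flow now 13.
Augment Res→B→D→A→F→Out: bottleneck 3, flow now 16. (uses reverse residual edge)
No augmenting path remains; maximum flow = 16.
In the residual graph, reachable from Res: {Res, B, C, E}.
Min-cut edges: Res→A (6), B→D (7), E→Out (3); capacity 6 + 7 + 3 = 16.
This cut is saturated, so no flow can exceed 16.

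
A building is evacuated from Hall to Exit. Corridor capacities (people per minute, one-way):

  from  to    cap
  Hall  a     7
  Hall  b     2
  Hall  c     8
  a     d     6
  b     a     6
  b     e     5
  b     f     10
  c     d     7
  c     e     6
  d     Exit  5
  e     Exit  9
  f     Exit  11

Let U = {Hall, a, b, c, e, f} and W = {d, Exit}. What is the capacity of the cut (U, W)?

33

Edges leaving {Hall, a, b, c, e, f}: a→d (6), c→d (7), e→Exit (9), f→Exit (11).
Cut capacity = 6 + 7 + 9 + 11 = 33.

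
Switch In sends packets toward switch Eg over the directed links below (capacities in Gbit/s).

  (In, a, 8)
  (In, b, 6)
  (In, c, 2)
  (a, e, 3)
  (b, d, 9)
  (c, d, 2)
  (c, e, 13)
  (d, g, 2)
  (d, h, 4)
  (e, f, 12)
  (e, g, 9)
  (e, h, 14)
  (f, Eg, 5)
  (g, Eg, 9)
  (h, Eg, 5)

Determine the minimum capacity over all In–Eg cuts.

11

Augment In→a→e→f→Eg: bottleneck 3, flow now 3.
Augment In→b→d→g→Eg: bottleneck 2, flow now 5.
Augment In→b→d→h→Eg: bottleneck 4, flow now 9.
Augment In→c→e→f→Eg: bottleneck 2, flow now 11.
No augmenting path remains; maximum flow = 11.
By max-flow min-cut, the minimum cut capacity equals the max flow.
In the residual graph, reachable from In: {In, a}.
Min-cut edges: In→b (6), In→c (2), a→e (3); capacity 6 + 2 + 3 = 11.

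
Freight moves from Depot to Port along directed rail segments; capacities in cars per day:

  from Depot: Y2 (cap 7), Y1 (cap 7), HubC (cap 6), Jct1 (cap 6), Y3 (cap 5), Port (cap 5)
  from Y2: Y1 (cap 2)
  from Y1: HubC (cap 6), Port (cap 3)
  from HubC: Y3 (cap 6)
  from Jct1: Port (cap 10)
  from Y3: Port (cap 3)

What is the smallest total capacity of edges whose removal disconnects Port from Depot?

17

Augment Depot→Port: bottleneck 5, flow now 5.
Augment Depot→Y1→Port: bottleneck 3, flow now 8.
Augment Depot→Jct1→Port: bottleneck 6, flow now 14.
Augment Depot→Y3→Port: bottleneck 3, flow now 17.
No augmenting path remains; maximum flow = 17.
By max-flow min-cut, the minimum cut capacity equals the max flow.
In the residual graph, reachable from Depot: {Depot, Y2, Y1, HubC, Y3}.
Min-cut edges: Depot→Jct1 (6), Depot→Port (5), Y1→Port (3), Y3→Port (3); capacity 6 + 5 + 3 + 3 = 17.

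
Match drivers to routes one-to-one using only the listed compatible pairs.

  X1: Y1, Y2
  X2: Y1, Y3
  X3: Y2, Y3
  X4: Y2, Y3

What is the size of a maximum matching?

3

Unit-capacity flow: source→left, listed edges, right→sink; max matching = max flow.
Augmenting path X1→Y1 (+1); matched 1.
Augmenting path X2→Y3 (+1); matched 2.
Augmenting path X3→Y2 (+1); matched 3.
No augmenting path remains; maximum matching = 3.
König certificate: {Y1, Y2, Y3} is a vertex cover of size 3 (every listed pair touches it), so no matching can be larger.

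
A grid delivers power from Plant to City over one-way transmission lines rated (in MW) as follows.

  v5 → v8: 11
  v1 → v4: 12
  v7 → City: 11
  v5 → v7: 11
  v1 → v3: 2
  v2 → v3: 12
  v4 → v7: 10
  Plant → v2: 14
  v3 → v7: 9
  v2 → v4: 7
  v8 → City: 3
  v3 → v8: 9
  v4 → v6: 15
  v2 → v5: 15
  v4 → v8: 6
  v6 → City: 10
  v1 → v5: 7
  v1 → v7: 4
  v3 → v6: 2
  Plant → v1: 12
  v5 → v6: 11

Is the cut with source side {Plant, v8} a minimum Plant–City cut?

No — its capacity is 29, but the minimum cut has capacity 24.

Given cut capacity: 12 + 14 + 3 = 29.
Augment Plant→v1→v7→City: bottleneck 4, flow now 4.
Augment Plant→v1→v3→v6→City: bottleneck 2, flow now 6.
Augment Plant→v1→v4→v6→City: bottleneck 6, flow now 12.
Augment Plant→v2→v3→v7→City: bottleneck 7, flow now 19.
Augment Plant→v2→v3→v8→City: bottleneck 3, flow now 22.
Augment Plant→v2→v4→v6→City: bottleneck 2, flow now 24.
No augmenting path remains; maximum flow = 24.
In the residual graph, reachable from Plant: {Plant, v1, v2, v3, v4, v5, v6, v7, v8}.
Min-cut edges: v6→City (10), v7→City (11), v8→City (3); capacity 10 + 11 + 3 = 24.
Cut capacity 29 exceeds the max flow 24, so it is not minimum.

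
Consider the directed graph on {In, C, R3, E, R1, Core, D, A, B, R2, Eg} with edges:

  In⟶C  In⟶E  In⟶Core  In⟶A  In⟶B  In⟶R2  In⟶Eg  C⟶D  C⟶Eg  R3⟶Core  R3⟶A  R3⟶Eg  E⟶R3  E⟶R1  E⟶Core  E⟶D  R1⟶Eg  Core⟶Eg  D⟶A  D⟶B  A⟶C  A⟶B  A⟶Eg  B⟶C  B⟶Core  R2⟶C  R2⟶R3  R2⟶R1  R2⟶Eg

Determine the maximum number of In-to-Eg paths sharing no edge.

6

Assign every edge capacity 1; by Menger, the answer equals the max flow.
Path In→Eg (+1); total 1.
Path In→C→Eg (+1); total 2.
Path In→Core→Eg (+1); total 3.
Path In→A→Eg (+1); total 4.
Path In→R2→Eg (+1); total 5.
Path In→E→R3→Eg (+1); total 6.
No residual In→Eg path; max flow = 6.
Certifying cut of size 6: {A→Eg, C→Eg, Core→Eg, In→E, In→Eg, In→R2}.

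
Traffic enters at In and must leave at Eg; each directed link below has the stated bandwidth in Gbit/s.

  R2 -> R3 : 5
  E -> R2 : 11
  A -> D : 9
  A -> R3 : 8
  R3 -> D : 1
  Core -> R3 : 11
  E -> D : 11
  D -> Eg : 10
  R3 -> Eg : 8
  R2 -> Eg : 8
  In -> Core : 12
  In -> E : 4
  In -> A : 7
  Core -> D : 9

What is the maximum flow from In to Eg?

22

Augment In→A→R3→Eg: bottleneck 7, flow now 7.
Augment In→E→R2→Eg: bottleneck 4, flow now 11.
Augment In→Core→R3→Eg: bottleneck 1, flow now 12.
Augment In→Core→D→Eg: bottleneck 9, flow now 21.
Augment In→Core→R3→D→Eg: bottleneck 1, flow now 22.
No augmenting path remains; maximum flow = 22.
In the residual graph, reachable from In: {In, A, Core, R3, D}.
Min-cut edges: In→E (4), R3→Eg (8), D→Eg (10); capacity 4 + 8 + 10 = 22.
This cut is saturated, so no flow can exceed 22.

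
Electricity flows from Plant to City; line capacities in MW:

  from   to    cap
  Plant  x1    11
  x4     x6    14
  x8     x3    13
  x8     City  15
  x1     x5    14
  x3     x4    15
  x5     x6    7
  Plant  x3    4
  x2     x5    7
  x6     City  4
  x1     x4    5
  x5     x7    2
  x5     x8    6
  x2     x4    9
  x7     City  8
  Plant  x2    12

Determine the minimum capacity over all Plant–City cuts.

Augment Plant→x1→x4→x6→City: bottleneck 4, flow now 4.
Augment Plant→x1→x5→x7→City: bottleneck 2, flow now 6.
Augment Plant→x1→x5→x8→City: bottleneck 5, flow now 11.
Augment Plant→x2→x5→x8→City: bottleneck 1, flow now 12.
No augmenting path remains; maximum flow = 12.
By max-flow min-cut, the minimum cut capacity equals the max flow.
In the residual graph, reachable from Plant: {Plant, x1, x2, x3, x4, x5, x6}.
Min-cut edges: x5→x7 (2), x5→x8 (6), x6→City (4); capacity 2 + 6 + 4 = 12.

12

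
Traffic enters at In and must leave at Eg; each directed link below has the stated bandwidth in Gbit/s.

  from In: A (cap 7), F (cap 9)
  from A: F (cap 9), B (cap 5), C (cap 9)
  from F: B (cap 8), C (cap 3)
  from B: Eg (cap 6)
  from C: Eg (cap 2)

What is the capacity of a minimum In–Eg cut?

8

Augment In→A→B→Eg: bottleneck 5, flow now 5.
Augment In→A→C→Eg: bottleneck 2, flow now 7.
Augment In→F→B→Eg: bottleneck 1, flow now 8.
No augmenting path remains; maximum flow = 8.
By max-flow min-cut, the minimum cut capacity equals the max flow.
In the residual graph, reachable from In: {In, A, F, B, C}.
Min-cut edges: B→Eg (6), C→Eg (2); capacity 6 + 2 = 8.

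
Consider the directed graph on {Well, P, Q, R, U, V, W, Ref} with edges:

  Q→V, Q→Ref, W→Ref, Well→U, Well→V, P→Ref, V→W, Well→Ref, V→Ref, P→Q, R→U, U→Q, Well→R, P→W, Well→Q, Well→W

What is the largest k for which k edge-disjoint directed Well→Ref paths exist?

4

Assign every edge capacity 1; by Menger, the answer equals the max flow.
Path Well→Ref (+1); total 1.
Path Well→Q→Ref (+1); total 2.
Path Well→V→Ref (+1); total 3.
Path Well→W→Ref (+1); total 4.
No residual Well→Ref path; max flow = 4.
Certifying cut of size 4: {Q→Ref, V→Ref, W→Ref, Well→Ref}.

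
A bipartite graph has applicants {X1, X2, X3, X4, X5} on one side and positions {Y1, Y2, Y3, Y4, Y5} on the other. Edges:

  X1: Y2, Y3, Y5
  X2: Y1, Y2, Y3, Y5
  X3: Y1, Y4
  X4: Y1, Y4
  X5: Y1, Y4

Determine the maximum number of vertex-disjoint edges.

4

Unit-capacity flow: source→left, listed edges, right→sink; max matching = max flow.
Augmenting path X1→Y2 (+1); matched 1.
Augmenting path X2→Y1 (+1); matched 2.
Augmenting path X3→Y4 (+1); matched 3.
Augmenting path X4→Y1→X2→Y3 (+1); matched 4.
No augmenting path remains; maximum matching = 4.
König certificate: {X1, X2, Y1, Y4} is a vertex cover of size 4 (every listed pair touches it), so no matching can be larger.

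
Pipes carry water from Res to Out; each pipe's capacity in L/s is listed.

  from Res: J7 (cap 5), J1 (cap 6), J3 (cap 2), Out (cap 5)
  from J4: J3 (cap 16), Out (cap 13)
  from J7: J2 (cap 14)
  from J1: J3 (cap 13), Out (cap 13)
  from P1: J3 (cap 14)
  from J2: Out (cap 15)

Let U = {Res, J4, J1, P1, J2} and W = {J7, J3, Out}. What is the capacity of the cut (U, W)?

Edges leaving {Res, J4, J1, P1, J2}: Res→J7 (5), Res→J3 (2), Res→Out (5), J4→J3 (16), J4→Out (13), J1→J3 (13), J1→Out (13), P1→J3 (14), J2→Out (15).
Cut capacity = 5 + 2 + 5 + 16 + 13 + 13 + 13 + 14 + 15 = 96.

96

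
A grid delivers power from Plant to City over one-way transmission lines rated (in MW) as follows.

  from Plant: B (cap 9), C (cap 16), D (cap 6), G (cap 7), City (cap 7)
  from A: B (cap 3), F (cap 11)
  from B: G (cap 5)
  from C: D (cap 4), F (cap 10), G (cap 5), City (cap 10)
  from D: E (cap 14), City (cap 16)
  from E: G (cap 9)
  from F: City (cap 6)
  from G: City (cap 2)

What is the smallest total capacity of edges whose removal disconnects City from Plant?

31

Augment Plant→City: bottleneck 7, flow now 7.
Augment Plant→C→City: bottleneck 10, flow now 17.
Augment Plant→D→City: bottleneck 6, flow now 23.
Augment Plant→G→City: bottleneck 2, flow now 25.
Augment Plant→C→D→City: bottleneck 4, flow now 29.
Augment Plant→C→F→City: bottleneck 2, flow now 31.
No augmenting path remains; maximum flow = 31.
By max-flow min-cut, the minimum cut capacity equals the max flow.
In the residual graph, reachable from Plant: {Plant, B, G}.
Min-cut edges: Plant→C (16), Plant→D (6), Plant→City (7), G→City (2); capacity 16 + 6 + 7 + 2 = 31.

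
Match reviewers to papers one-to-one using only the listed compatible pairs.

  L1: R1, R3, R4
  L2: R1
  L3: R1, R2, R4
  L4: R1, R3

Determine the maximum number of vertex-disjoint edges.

4

Unit-capacity flow: source→left, listed edges, right→sink; max matching = max flow.
Augmenting path L1→R1 (+1); matched 1.
Augmenting path L3→R2 (+1); matched 2.
Augmenting path L4→R3 (+1); matched 3.
Augmenting path L2→R1→L1→R4 (+1); matched 4.
No augmenting path remains; maximum matching = 4.
König certificate: {L1, L2, L3, L4} is a vertex cover of size 4 (every listed pair touches it), so no matching can be larger.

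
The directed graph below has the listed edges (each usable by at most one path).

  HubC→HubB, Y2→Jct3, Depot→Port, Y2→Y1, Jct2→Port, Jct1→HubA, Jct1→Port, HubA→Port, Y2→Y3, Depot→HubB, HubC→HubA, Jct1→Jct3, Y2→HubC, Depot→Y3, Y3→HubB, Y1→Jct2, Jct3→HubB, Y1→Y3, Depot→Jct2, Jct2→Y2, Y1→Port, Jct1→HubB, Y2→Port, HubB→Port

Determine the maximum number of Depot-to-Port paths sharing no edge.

Assign every edge capacity 1; by Menger, the answer equals the max flow.
Path Depot→Port (+1); total 1.
Path Depot→Jct2→Port (+1); total 2.
Path Depot→HubB→Port (+1); total 3.
No residual Depot→Port path; max flow = 3.
Certifying cut of size 3: {Depot→Jct2, Depot→Port, HubB→Port}.

3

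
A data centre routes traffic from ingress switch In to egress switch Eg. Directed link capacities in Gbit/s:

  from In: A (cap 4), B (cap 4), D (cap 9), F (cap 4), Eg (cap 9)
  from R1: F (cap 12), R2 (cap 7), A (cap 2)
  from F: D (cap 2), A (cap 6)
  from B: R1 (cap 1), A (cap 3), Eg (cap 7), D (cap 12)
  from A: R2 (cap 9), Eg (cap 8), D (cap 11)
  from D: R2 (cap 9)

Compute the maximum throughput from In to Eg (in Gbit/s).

Augment In→Eg: bottleneck 9, flow now 9.
Augment In→B→Eg: bottleneck 4, flow now 13.
Augment In→A→Eg: bottleneck 4, flow now 17.
Augment In→F→A→Eg: bottleneck 4, flow now 21.
No augmenting path remains; maximum flow = 21.
In the residual graph, reachable from In: {In, D, R2}.
Min-cut edges: In→F (4), In→B (4), In→A (4), In→Eg (9); capacity 4 + 4 + 4 + 9 = 21.
This cut is saturated, so no flow can exceed 21.

21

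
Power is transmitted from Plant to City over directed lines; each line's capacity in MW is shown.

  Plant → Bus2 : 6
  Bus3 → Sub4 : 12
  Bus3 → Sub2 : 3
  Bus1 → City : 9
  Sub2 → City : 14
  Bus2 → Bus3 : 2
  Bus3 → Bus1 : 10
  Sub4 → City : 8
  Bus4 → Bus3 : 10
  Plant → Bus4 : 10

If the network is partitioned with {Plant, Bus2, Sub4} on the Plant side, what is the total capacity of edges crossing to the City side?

Edges leaving {Plant, Bus2, Sub4}: Plant→Bus4 (10), Bus2→Bus3 (2), Sub4→City (8).
Cut capacity = 10 + 2 + 8 = 20.

20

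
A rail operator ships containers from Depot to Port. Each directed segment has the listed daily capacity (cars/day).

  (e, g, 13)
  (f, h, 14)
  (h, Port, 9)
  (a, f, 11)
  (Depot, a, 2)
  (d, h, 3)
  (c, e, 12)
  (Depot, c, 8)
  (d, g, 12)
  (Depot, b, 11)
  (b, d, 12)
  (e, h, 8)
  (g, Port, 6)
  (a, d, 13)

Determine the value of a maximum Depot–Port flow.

15

Augment Depot→a→d→g→Port: bottleneck 2, flow now 2.
Augment Depot→b→d→g→Port: bottleneck 4, flow now 6.
Augment Depot→b→d→h→Port: bottleneck 3, flow now 9.
Augment Depot→c→e→h→Port: bottleneck 6, flow now 15.
No augmenting path remains; maximum flow = 15.
In the residual graph, reachable from Depot: {Depot, a, b, c, d, e, f, g, h}.
Min-cut edges: g→Port (6), h→Port (9); capacity 6 + 9 = 15.
This cut is saturated, so no flow can exceed 15.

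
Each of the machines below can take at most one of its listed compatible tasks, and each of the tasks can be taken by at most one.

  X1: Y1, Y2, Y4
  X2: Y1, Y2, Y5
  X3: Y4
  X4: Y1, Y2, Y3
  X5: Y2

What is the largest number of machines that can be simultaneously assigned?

Unit-capacity flow: source→left, listed edges, right→sink; max matching = max flow.
Augmenting path X1→Y1 (+1); matched 1.
Augmenting path X2→Y2 (+1); matched 2.
Augmenting path X3→Y4 (+1); matched 3.
Augmenting path X4→Y3 (+1); matched 4.
Augmenting path X5→Y2→X2→Y5 (+1); matched 5.
No augmenting path remains; maximum matching = 5.
König certificate: {X1, X2, X3, X4, X5} is a vertex cover of size 5 (every listed pair touches it), so no matching can be larger.

5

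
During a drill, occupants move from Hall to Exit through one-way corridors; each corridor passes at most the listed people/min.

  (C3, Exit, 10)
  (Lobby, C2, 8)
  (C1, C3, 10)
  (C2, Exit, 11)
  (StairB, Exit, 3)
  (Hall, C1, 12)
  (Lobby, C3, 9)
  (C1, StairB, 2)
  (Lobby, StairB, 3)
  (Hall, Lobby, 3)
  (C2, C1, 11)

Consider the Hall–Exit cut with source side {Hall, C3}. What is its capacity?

Edges leaving {Hall, C3}: Hall→Lobby (3), Hall→C1 (12), C3→Exit (10).
Cut capacity = 3 + 12 + 10 = 25.

25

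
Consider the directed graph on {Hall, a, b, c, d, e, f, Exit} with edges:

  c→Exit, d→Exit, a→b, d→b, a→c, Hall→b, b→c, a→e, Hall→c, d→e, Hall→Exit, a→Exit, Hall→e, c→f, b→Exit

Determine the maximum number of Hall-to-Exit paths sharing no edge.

Assign every edge capacity 1; by Menger, the answer equals the max flow.
Path Hall→Exit (+1); total 1.
Path Hall→b→Exit (+1); total 2.
Path Hall→c→Exit (+1); total 3.
No residual Hall→Exit path; max flow = 3.
Certifying cut of size 3: {Hall→Exit, Hall→b, Hall→c}.

3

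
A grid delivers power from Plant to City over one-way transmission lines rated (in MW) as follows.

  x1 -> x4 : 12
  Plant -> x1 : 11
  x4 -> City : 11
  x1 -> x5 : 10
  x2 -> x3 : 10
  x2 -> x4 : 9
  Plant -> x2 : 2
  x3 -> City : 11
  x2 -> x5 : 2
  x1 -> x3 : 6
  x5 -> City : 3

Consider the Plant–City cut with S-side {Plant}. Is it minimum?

Yes — it is a minimum cut (capacity 13).

Given cut capacity: 11 + 2 = 13.
Augment Plant→x1→x3→City: bottleneck 6, flow now 6.
Augment Plant→x1→x4→City: bottleneck 5, flow now 11.
Augment Plant→x2→x3→City: bottleneck 2, flow now 13.
No augmenting path remains; maximum flow = 13.
Cut capacity 13 equals the max flow, so it is a minimum cut.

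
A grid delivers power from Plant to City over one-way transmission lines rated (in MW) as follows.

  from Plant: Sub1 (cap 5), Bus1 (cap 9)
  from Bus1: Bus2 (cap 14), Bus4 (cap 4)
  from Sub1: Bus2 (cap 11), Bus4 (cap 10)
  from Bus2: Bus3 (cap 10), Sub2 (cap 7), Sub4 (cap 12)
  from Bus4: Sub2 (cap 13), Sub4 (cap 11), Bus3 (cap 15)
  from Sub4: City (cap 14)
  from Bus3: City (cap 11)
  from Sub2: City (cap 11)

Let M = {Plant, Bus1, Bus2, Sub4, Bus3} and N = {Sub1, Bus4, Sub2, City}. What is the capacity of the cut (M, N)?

Edges leaving {Plant, Bus1, Bus2, Sub4, Bus3}: Plant→Sub1 (5), Bus1→Bus4 (4), Bus2→Sub2 (7), Sub4→City (14), Bus3→City (11).
Cut capacity = 5 + 4 + 7 + 14 + 11 = 41.

41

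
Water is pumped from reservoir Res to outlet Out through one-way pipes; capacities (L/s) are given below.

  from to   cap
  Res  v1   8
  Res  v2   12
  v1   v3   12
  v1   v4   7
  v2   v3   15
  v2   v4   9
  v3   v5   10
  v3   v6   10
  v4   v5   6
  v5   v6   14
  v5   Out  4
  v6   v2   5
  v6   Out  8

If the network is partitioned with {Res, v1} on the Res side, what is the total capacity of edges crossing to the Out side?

31

Edges leaving {Res, v1}: Res→v2 (12), v1→v3 (12), v1→v4 (7).
Cut capacity = 12 + 12 + 7 = 31.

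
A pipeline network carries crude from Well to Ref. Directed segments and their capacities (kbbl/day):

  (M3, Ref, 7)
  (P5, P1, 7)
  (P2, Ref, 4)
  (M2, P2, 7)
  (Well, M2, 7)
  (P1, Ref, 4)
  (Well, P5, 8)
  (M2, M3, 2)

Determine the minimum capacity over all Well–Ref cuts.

Augment Well→M2→M3→Ref: bottleneck 2, flow now 2.
Augment Well→M2→P2→Ref: bottleneck 4, flow now 6.
Augment Well→P5→P1→Ref: bottleneck 4, flow now 10.
No augmenting path remains; maximum flow = 10.
By max-flow min-cut, the minimum cut capacity equals the max flow.
In the residual graph, reachable from Well: {Well, M2, P5, P1, P2}.
Min-cut edges: M2→M3 (2), P1→Ref (4), P2→Ref (4); capacity 2 + 4 + 4 = 10.

10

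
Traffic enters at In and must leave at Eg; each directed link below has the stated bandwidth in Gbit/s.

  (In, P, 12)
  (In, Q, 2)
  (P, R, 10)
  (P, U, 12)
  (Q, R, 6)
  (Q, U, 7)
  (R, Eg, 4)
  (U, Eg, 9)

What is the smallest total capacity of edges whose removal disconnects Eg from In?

13

Augment In→P→R→Eg: bottleneck 4, flow now 4.
Augment In→P→U→Eg: bottleneck 8, flow now 12.
Augment In→Q→U→Eg: bottleneck 1, flow now 13.
No augmenting path remains; maximum flow = 13.
By max-flow min-cut, the minimum cut capacity equals the max flow.
In the residual graph, reachable from In: {In, P, Q, R, U}.
Min-cut edges: R→Eg (4), U→Eg (9); capacity 4 + 9 = 13.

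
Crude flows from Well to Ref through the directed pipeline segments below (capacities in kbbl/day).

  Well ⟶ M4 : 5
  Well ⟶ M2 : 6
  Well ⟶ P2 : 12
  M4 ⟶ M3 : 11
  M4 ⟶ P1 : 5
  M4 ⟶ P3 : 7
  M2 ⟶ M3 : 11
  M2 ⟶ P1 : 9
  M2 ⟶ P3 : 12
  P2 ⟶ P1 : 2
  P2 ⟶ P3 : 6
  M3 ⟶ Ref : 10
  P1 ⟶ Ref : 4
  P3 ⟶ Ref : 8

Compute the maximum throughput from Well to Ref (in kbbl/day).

19

Augment Well→M4→M3→Ref: bottleneck 5, flow now 5.
Augment Well→M2→M3→Ref: bottleneck 5, flow now 10.
Augment Well→M2→P1→Ref: bottleneck 1, flow now 11.
Augment Well→P2→P1→Ref: bottleneck 2, flow now 13.
Augment Well→P2→P3→Ref: bottleneck 6, flow now 19.
No augmenting path remains; maximum flow = 19.
In the residual graph, reachable from Well: {Well, P2}.
Min-cut edges: Well→M4 (5), Well→M2 (6), P2→P1 (2), P2→P3 (6); capacity 5 + 6 + 2 + 6 = 19.
This cut is saturated, so no flow can exceed 19.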